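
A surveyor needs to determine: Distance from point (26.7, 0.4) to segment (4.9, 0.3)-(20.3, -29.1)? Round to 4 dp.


Project P onto AB: t = 0.3021 (clamped to [0,1])
Closest point on segment: (9.5525, -8.582)
Distance: 19.3575

19.3575


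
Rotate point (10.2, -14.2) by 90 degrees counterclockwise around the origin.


90° CCW: (x,y) -> (-y, x)
(10.2,-14.2) -> (14.2, 10.2)

(14.2, 10.2)


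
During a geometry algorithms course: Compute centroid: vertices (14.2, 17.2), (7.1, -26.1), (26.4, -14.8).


Centroid = ((x_A+x_B+x_C)/3, (y_A+y_B+y_C)/3)
= ((14.2+7.1+26.4)/3, (17.2+(-26.1)+(-14.8))/3)
= (15.9, -7.9)

(15.9, -7.9)


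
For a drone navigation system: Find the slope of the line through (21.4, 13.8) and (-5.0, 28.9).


slope = (y2-y1)/(x2-x1) = (28.9-13.8)/((-5)-21.4) = 15.1/(-26.4) = -0.572

-0.572


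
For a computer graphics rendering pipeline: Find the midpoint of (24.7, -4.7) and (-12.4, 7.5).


M = ((24.7+(-12.4))/2, ((-4.7)+7.5)/2)
= (6.15, 1.4)

(6.15, 1.4)


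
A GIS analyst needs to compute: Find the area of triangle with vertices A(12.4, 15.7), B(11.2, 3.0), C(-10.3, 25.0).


Area = |x_A(y_B-y_C) + x_B(y_C-y_A) + x_C(y_A-y_B)|/2
= |(-272.8) + 104.16 + (-130.81)|/2
= 299.45/2 = 149.725

149.725


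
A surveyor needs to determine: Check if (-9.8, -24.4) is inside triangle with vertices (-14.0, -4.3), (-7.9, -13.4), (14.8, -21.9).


Cross products: AB x AP = -84.39, BC x BP = -265.85, CA x CP = 504.96
All same sign? no

No, outside


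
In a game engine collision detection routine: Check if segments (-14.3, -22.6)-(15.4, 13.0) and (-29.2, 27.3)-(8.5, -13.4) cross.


Cross products: d1=-1274.8, d2=1276.11, d3=2012.47, d4=-538.44
d1*d2 < 0 and d3*d4 < 0? yes

Yes, they intersect


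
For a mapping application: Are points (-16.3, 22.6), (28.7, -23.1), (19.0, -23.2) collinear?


Cross product: (28.7-(-16.3))*((-23.2)-22.6) - ((-23.1)-22.6)*(19-(-16.3))
= -447.79

No, not collinear


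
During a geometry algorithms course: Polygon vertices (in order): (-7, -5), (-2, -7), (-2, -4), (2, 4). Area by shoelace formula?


Shoelace sum: ((-7)*(-7) - (-2)*(-5)) + ((-2)*(-4) - (-2)*(-7)) + ((-2)*4 - 2*(-4)) + (2*(-5) - (-7)*4)
= 51
Area = |51|/2 = 25.5

25.5


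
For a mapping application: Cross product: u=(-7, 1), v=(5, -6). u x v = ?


u x v = u_x*v_y - u_y*v_x = (-7)*(-6) - 1*5
= 42 - 5 = 37

37


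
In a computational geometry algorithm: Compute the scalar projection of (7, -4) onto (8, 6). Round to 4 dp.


u.v = 32, |v| = sqrt(100) = 10
Scalar projection = u.v / |v| = 32 / sqrt(100) = 3.2

3.2


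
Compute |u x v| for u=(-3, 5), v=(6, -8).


|u x v| = |(-3)*(-8) - 5*6|
= |24 - 30| = 6

6


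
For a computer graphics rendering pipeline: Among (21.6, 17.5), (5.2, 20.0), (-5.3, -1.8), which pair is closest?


d(P0,P1) = 16.5895, d(P0,P2) = 33.1074, d(P1,P2) = 24.1969
Closest: P0 and P1

Closest pair: (21.6, 17.5) and (5.2, 20.0), distance = 16.5895


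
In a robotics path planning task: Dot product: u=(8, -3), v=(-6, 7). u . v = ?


u . v = u_x*v_x + u_y*v_y = 8*(-6) + (-3)*7
= (-48) + (-21) = -69

-69


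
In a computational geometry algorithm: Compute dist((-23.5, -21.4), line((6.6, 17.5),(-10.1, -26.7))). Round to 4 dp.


|cross product| = 680.79
|line direction| = sqrt(2232.53) = 47.2497
Distance = 680.79/sqrt(2232.53) = 14.4084

14.4084


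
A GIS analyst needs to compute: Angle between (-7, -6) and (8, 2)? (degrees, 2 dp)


u.v = -68, |u| = sqrt(85) = 9.2195, |v| = sqrt(68) = 8.2462
cos(theta) = u.v/(|u||v|) = -68/sqrt(5780) = -0.894427
theta = acos(-0.894427) = 153.43 degrees

153.43 degrees


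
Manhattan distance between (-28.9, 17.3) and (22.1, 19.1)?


|(-28.9)-22.1| + |17.3-19.1| = 51 + 1.8 = 52.8

52.8


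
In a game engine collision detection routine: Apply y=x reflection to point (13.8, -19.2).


Reflection over y=x: (x,y) -> (y,x)
(13.8, -19.2) -> (-19.2, 13.8)

(-19.2, 13.8)


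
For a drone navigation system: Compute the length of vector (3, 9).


|u| = sqrt(3^2 + 9^2) = sqrt(90) = 9.4868

9.4868


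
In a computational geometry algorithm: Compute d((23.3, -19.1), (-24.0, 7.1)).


dx=-47.3, dy=26.2
d^2 = (-47.3)^2 + 26.2^2 = 2923.73
d = sqrt(2923.73) = 54.0715

54.0715


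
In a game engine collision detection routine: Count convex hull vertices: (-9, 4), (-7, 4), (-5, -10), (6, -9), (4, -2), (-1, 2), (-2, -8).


Convex hull vertices (CCW): (-9, 4), (-5, -10), (6, -9), (4, -2), (-1, 2), (-7, 4)
Count = 6

6


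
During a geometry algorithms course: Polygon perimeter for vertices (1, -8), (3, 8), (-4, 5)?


Sides: (1, -8)->(3, 8): sqrt(260) = 16.124515, (3, 8)->(-4, 5): sqrt(58) = 7.615773, (-4, 5)->(1, -8): sqrt(194) = 13.928388
Sum = 37.668676
Perimeter = 37.6687

37.6687


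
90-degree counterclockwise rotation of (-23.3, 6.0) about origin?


90° CCW: (x,y) -> (-y, x)
(-23.3,6) -> (-6, -23.3)

(-6, -23.3)


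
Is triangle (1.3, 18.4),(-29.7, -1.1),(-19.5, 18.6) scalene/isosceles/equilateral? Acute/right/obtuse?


Side lengths squared: AB^2=1341.25, BC^2=492.13, CA^2=432.68
Sorted: [432.68, 492.13, 1341.25]
By sides: Scalene, By angles: Obtuse

Scalene, Obtuse


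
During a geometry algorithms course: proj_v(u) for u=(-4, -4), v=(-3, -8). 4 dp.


u.v = 44, |v| = sqrt(73) = 8.544
Scalar projection = u.v / |v| = 44 / sqrt(73) = 5.1498

5.1498


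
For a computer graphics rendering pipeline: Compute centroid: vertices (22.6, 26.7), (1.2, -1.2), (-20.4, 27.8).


Centroid = ((x_A+x_B+x_C)/3, (y_A+y_B+y_C)/3)
= ((22.6+1.2+(-20.4))/3, (26.7+(-1.2)+27.8)/3)
= (1.1333, 17.7667)

(1.1333, 17.7667)


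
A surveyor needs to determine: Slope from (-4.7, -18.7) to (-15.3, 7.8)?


slope = (y2-y1)/(x2-x1) = (7.8-(-18.7))/((-15.3)-(-4.7)) = 26.5/(-10.6) = -2.5

-2.5


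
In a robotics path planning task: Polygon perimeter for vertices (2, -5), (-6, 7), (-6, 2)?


Sides: (2, -5)->(-6, 7): sqrt(208) = 14.422205, (-6, 7)->(-6, 2): sqrt(25) = 5, (-6, 2)->(2, -5): sqrt(113) = 10.630146
Sum = 30.052351
Perimeter = 30.0524

30.0524


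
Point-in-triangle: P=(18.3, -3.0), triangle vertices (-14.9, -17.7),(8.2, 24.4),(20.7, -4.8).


Cross products: AB x AP = -1058.15, BC x BP = -47.58, CA x CP = -95.04
All same sign? yes

Yes, inside


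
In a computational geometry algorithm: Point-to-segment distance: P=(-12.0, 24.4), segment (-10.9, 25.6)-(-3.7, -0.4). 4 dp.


Project P onto AB: t = 0.032 (clamped to [0,1])
Closest point on segment: (-10.6697, 24.7684)
Distance: 1.3804

1.3804


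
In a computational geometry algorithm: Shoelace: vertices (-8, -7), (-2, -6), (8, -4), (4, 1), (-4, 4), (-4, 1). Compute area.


Shoelace sum: ((-8)*(-6) - (-2)*(-7)) + ((-2)*(-4) - 8*(-6)) + (8*1 - 4*(-4)) + (4*4 - (-4)*1) + ((-4)*1 - (-4)*4) + ((-4)*(-7) - (-8)*1)
= 182
Area = |182|/2 = 91

91


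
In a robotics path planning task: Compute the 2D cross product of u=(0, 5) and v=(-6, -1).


u x v = u_x*v_y - u_y*v_x = 0*(-1) - 5*(-6)
= 0 - (-30) = 30

30


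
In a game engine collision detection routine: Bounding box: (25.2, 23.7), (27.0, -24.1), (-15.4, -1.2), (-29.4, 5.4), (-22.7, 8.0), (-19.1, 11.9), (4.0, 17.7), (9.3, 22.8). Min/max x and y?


x range: [-29.4, 27]
y range: [-24.1, 23.7]
Bounding box: (-29.4,-24.1) to (27,23.7)

(-29.4,-24.1) to (27,23.7)


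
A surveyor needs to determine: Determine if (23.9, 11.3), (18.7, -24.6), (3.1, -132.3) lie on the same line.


Cross product: (18.7-23.9)*((-132.3)-11.3) - ((-24.6)-11.3)*(3.1-23.9)
= 0

Yes, collinear


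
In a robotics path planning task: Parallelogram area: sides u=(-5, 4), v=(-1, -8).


|u x v| = |(-5)*(-8) - 4*(-1)|
= |40 - (-4)| = 44

44


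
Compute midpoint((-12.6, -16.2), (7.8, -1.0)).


M = (((-12.6)+7.8)/2, ((-16.2)+(-1))/2)
= (-2.4, -8.6)

(-2.4, -8.6)


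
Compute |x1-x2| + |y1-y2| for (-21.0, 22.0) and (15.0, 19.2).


|(-21)-15| + |22-19.2| = 36 + 2.8 = 38.8

38.8


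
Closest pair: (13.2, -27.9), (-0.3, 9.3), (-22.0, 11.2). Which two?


d(P0,P1) = 39.5739, d(P0,P2) = 52.6104, d(P1,P2) = 21.783
Closest: P1 and P2

Closest pair: (-0.3, 9.3) and (-22.0, 11.2), distance = 21.783


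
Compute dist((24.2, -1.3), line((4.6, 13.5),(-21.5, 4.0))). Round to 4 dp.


|cross product| = 572.48
|line direction| = sqrt(771.46) = 27.7752
Distance = 572.48/sqrt(771.46) = 20.6112

20.6112


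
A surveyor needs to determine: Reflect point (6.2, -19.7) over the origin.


Reflection over origin: (x,y) -> (-x,-y)
(6.2, -19.7) -> (-6.2, 19.7)

(-6.2, 19.7)


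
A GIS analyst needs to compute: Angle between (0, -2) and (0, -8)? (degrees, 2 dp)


u.v = 16, |u| = sqrt(4) = 2, |v| = sqrt(64) = 8
cos(theta) = u.v/(|u||v|) = 16/sqrt(256) = 1
theta = acos(1) = 0 degrees

0 degrees


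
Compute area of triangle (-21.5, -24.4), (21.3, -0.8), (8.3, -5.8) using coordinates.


Area = |x_A(y_B-y_C) + x_B(y_C-y_A) + x_C(y_A-y_B)|/2
= |(-107.5) + 396.18 + (-195.88)|/2
= 92.8/2 = 46.4

46.4


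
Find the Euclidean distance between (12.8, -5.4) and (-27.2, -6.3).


dx=-40, dy=-0.9
d^2 = (-40)^2 + (-0.9)^2 = 1600.81
d = sqrt(1600.81) = 40.0101

40.0101


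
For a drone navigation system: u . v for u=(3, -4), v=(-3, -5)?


u . v = u_x*v_x + u_y*v_y = 3*(-3) + (-4)*(-5)
= (-9) + 20 = 11

11


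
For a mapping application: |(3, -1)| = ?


|u| = sqrt(3^2 + (-1)^2) = sqrt(10) = 3.1623

3.1623


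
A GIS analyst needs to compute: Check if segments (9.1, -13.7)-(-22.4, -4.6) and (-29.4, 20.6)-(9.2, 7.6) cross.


Cross products: d1=-823.48, d2=-881.72, d3=-730.1, d4=-671.86
d1*d2 < 0 and d3*d4 < 0? no

No, they don't intersect


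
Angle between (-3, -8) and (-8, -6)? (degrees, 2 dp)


u.v = 72, |u| = sqrt(73) = 8.544, |v| = sqrt(100) = 10
cos(theta) = u.v/(|u||v|) = 72/sqrt(7300) = 0.842696
theta = acos(0.842696) = 32.57 degrees

32.57 degrees


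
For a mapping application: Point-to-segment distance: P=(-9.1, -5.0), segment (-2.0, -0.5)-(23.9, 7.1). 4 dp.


Project P onto AB: t = 0 (clamped to [0,1])
Closest point on segment: (-2, -0.5)
Distance: 8.406

8.406


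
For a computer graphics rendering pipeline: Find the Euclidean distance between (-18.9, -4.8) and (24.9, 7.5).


dx=43.8, dy=12.3
d^2 = 43.8^2 + 12.3^2 = 2069.73
d = sqrt(2069.73) = 45.4943

45.4943


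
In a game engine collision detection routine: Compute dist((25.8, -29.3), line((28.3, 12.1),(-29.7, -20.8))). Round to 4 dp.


|cross product| = 2318.95
|line direction| = sqrt(4446.41) = 66.6814
Distance = 2318.95/sqrt(4446.41) = 34.7766

34.7766


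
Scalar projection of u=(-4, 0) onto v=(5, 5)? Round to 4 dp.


u.v = -20, |v| = sqrt(50) = 7.0711
Scalar projection = u.v / |v| = -20 / sqrt(50) = -2.8284

-2.8284


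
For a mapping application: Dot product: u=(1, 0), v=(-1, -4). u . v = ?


u . v = u_x*v_x + u_y*v_y = 1*(-1) + 0*(-4)
= (-1) + 0 = -1

-1


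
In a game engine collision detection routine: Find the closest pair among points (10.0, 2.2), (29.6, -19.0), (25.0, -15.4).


d(P0,P1) = 28.8721, d(P0,P2) = 23.1249, d(P1,P2) = 5.8412
Closest: P1 and P2

Closest pair: (29.6, -19.0) and (25.0, -15.4), distance = 5.8412


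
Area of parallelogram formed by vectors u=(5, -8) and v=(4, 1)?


|u x v| = |5*1 - (-8)*4|
= |5 - (-32)| = 37

37


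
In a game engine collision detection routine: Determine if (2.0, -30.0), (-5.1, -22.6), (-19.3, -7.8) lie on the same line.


Cross product: ((-5.1)-2)*((-7.8)-(-30)) - ((-22.6)-(-30))*((-19.3)-2)
= 0

Yes, collinear


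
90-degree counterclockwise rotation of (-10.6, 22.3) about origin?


90° CCW: (x,y) -> (-y, x)
(-10.6,22.3) -> (-22.3, -10.6)

(-22.3, -10.6)


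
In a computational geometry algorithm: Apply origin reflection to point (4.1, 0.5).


Reflection over origin: (x,y) -> (-x,-y)
(4.1, 0.5) -> (-4.1, -0.5)

(-4.1, -0.5)


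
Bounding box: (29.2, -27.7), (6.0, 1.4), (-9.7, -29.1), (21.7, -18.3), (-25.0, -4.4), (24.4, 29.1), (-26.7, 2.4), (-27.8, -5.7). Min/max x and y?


x range: [-27.8, 29.2]
y range: [-29.1, 29.1]
Bounding box: (-27.8,-29.1) to (29.2,29.1)

(-27.8,-29.1) to (29.2,29.1)


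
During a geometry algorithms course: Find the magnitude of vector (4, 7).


|u| = sqrt(4^2 + 7^2) = sqrt(65) = 8.0623

8.0623


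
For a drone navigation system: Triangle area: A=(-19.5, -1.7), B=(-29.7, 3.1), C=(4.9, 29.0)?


Area = |x_A(y_B-y_C) + x_B(y_C-y_A) + x_C(y_A-y_B)|/2
= |505.05 + (-911.79) + (-23.52)|/2
= 430.26/2 = 215.13

215.13


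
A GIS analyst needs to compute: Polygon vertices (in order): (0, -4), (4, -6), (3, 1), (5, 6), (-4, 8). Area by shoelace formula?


Shoelace sum: (0*(-6) - 4*(-4)) + (4*1 - 3*(-6)) + (3*6 - 5*1) + (5*8 - (-4)*6) + ((-4)*(-4) - 0*8)
= 131
Area = |131|/2 = 65.5

65.5


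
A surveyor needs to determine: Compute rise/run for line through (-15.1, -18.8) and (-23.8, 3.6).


slope = (y2-y1)/(x2-x1) = (3.6-(-18.8))/((-23.8)-(-15.1)) = 22.4/(-8.7) = -2.5747

-2.5747


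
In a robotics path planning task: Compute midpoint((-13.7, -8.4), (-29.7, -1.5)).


M = (((-13.7)+(-29.7))/2, ((-8.4)+(-1.5))/2)
= (-21.7, -4.95)

(-21.7, -4.95)


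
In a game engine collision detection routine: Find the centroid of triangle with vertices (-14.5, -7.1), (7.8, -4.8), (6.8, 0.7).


Centroid = ((x_A+x_B+x_C)/3, (y_A+y_B+y_C)/3)
= (((-14.5)+7.8+6.8)/3, ((-7.1)+(-4.8)+0.7)/3)
= (0.0333, -3.7333)

(0.0333, -3.7333)


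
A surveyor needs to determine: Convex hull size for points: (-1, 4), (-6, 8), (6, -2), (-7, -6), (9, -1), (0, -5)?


Convex hull vertices (CCW): (-7, -6), (0, -5), (9, -1), (-6, 8)
Count = 4

4


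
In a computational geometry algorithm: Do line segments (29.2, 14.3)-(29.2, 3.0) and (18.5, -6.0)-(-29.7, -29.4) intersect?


Cross products: d1=-728.08, d2=-183.42, d3=-120.91, d4=-665.57
d1*d2 < 0 and d3*d4 < 0? no

No, they don't intersect


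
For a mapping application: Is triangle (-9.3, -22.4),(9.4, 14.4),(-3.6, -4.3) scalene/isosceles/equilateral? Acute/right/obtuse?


Side lengths squared: AB^2=1703.93, BC^2=518.69, CA^2=360.1
Sorted: [360.1, 518.69, 1703.93]
By sides: Scalene, By angles: Obtuse

Scalene, Obtuse


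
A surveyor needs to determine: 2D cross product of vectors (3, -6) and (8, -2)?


u x v = u_x*v_y - u_y*v_x = 3*(-2) - (-6)*8
= (-6) - (-48) = 42

42


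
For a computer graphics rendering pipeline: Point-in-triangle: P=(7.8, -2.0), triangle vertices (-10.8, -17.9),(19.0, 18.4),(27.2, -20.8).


Cross products: AB x AP = -201.36, BC x BP = -606.32, CA x CP = -658.14
All same sign? yes

Yes, inside


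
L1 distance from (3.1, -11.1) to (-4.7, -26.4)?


|3.1-(-4.7)| + |(-11.1)-(-26.4)| = 7.8 + 15.3 = 23.1

23.1


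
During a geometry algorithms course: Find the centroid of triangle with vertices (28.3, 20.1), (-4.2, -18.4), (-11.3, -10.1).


Centroid = ((x_A+x_B+x_C)/3, (y_A+y_B+y_C)/3)
= ((28.3+(-4.2)+(-11.3))/3, (20.1+(-18.4)+(-10.1))/3)
= (4.2667, -2.8)

(4.2667, -2.8)


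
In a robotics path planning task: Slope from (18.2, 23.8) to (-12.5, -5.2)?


slope = (y2-y1)/(x2-x1) = ((-5.2)-23.8)/((-12.5)-18.2) = (-29)/(-30.7) = 0.9446

0.9446


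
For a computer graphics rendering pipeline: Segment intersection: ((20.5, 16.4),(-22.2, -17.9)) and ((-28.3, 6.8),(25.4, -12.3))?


Cross products: d1=1447.6, d2=-1209.88, d3=-1263.92, d4=1393.56
d1*d2 < 0 and d3*d4 < 0? yes

Yes, they intersect


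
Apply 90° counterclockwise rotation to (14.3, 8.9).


90° CCW: (x,y) -> (-y, x)
(14.3,8.9) -> (-8.9, 14.3)

(-8.9, 14.3)


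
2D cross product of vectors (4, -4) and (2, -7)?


u x v = u_x*v_y - u_y*v_x = 4*(-7) - (-4)*2
= (-28) - (-8) = -20

-20


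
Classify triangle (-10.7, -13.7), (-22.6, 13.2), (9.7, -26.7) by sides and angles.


Side lengths squared: AB^2=865.22, BC^2=2635.3, CA^2=585.16
Sorted: [585.16, 865.22, 2635.3]
By sides: Scalene, By angles: Obtuse

Scalene, Obtuse


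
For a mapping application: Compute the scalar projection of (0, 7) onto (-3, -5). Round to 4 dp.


u.v = -35, |v| = sqrt(34) = 5.831
Scalar projection = u.v / |v| = -35 / sqrt(34) = -6.0025

-6.0025


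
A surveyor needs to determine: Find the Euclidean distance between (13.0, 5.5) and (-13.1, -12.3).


dx=-26.1, dy=-17.8
d^2 = (-26.1)^2 + (-17.8)^2 = 998.05
d = sqrt(998.05) = 31.5919

31.5919


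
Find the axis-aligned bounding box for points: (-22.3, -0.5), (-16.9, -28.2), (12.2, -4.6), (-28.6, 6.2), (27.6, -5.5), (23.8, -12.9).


x range: [-28.6, 27.6]
y range: [-28.2, 6.2]
Bounding box: (-28.6,-28.2) to (27.6,6.2)

(-28.6,-28.2) to (27.6,6.2)


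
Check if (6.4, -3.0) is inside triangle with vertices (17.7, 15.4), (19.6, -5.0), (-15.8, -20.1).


Cross products: AB x AP = -265.48, BC x BP = -270.12, CA x CP = -215.25
All same sign? yes

Yes, inside


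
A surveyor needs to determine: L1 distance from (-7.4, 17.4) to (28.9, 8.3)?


|(-7.4)-28.9| + |17.4-8.3| = 36.3 + 9.1 = 45.4

45.4


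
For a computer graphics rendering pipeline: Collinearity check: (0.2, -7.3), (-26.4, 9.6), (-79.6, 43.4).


Cross product: ((-26.4)-0.2)*(43.4-(-7.3)) - (9.6-(-7.3))*((-79.6)-0.2)
= 0

Yes, collinear


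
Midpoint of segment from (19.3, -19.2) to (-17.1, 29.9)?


M = ((19.3+(-17.1))/2, ((-19.2)+29.9)/2)
= (1.1, 5.35)

(1.1, 5.35)


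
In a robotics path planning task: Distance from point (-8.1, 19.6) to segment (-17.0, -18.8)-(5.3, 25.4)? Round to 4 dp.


Project P onto AB: t = 0.7735 (clamped to [0,1])
Closest point on segment: (0.2486, 15.3879)
Distance: 9.351

9.351


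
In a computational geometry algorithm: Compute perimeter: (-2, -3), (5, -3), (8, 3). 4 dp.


Sides: (-2, -3)->(5, -3): sqrt(49) = 7, (5, -3)->(8, 3): sqrt(45) = 6.708204, (8, 3)->(-2, -3): sqrt(136) = 11.661904
Sum = 25.370108
Perimeter = 25.3701

25.3701


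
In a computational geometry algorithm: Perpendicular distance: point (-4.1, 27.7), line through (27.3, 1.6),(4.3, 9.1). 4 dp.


|cross product| = 364.8
|line direction| = sqrt(585.25) = 24.1919
Distance = 364.8/sqrt(585.25) = 15.0794

15.0794


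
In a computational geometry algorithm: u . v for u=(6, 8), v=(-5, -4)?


u . v = u_x*v_x + u_y*v_y = 6*(-5) + 8*(-4)
= (-30) + (-32) = -62

-62


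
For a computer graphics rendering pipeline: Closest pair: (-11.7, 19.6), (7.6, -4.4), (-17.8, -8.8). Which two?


d(P0,P1) = 30.7976, d(P0,P2) = 29.0477, d(P1,P2) = 25.7783
Closest: P1 and P2

Closest pair: (7.6, -4.4) and (-17.8, -8.8), distance = 25.7783


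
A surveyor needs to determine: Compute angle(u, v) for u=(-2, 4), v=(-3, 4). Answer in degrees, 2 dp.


u.v = 22, |u| = sqrt(20) = 4.4721, |v| = sqrt(25) = 5
cos(theta) = u.v/(|u||v|) = 22/sqrt(500) = 0.98387
theta = acos(0.98387) = 10.3 degrees

10.3 degrees


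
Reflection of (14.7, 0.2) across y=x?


Reflection over y=x: (x,y) -> (y,x)
(14.7, 0.2) -> (0.2, 14.7)

(0.2, 14.7)


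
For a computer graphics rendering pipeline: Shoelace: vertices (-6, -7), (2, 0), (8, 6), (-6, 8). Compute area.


Shoelace sum: ((-6)*0 - 2*(-7)) + (2*6 - 8*0) + (8*8 - (-6)*6) + ((-6)*(-7) - (-6)*8)
= 216
Area = |216|/2 = 108

108


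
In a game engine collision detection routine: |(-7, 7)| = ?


|u| = sqrt((-7)^2 + 7^2) = sqrt(98) = 9.8995

9.8995


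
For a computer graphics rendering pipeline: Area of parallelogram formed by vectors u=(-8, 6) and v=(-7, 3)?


|u x v| = |(-8)*3 - 6*(-7)|
= |(-24) - (-42)| = 18

18


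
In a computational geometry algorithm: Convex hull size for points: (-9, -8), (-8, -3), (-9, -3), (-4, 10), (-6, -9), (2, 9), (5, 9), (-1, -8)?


Convex hull vertices (CCW): (-9, -8), (-6, -9), (-1, -8), (5, 9), (-4, 10), (-9, -3)
Count = 6

6


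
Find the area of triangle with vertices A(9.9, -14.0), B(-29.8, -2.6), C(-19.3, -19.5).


Area = |x_A(y_B-y_C) + x_B(y_C-y_A) + x_C(y_A-y_B)|/2
= |167.31 + 163.9 + 220.02|/2
= 551.23/2 = 275.615

275.615


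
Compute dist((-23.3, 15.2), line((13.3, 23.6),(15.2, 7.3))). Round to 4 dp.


|cross product| = 612.54
|line direction| = sqrt(269.3) = 16.4104
Distance = 612.54/sqrt(269.3) = 37.3264

37.3264


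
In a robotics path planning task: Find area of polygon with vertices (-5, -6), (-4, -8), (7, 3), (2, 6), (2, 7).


Shoelace sum: ((-5)*(-8) - (-4)*(-6)) + ((-4)*3 - 7*(-8)) + (7*6 - 2*3) + (2*7 - 2*6) + (2*(-6) - (-5)*7)
= 121
Area = |121|/2 = 60.5

60.5


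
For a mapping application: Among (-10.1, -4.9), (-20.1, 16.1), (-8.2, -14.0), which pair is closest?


d(P0,P1) = 23.2594, d(P0,P2) = 9.2962, d(P1,P2) = 32.367
Closest: P0 and P2

Closest pair: (-10.1, -4.9) and (-8.2, -14.0), distance = 9.2962


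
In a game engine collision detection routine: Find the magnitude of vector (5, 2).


|u| = sqrt(5^2 + 2^2) = sqrt(29) = 5.3852

5.3852


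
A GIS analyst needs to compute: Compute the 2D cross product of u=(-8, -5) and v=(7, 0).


u x v = u_x*v_y - u_y*v_x = (-8)*0 - (-5)*7
= 0 - (-35) = 35

35


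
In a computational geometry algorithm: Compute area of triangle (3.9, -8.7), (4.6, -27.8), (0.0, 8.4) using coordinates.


Area = |x_A(y_B-y_C) + x_B(y_C-y_A) + x_C(y_A-y_B)|/2
= |(-141.18) + 78.66 + 0|/2
= 62.52/2 = 31.26

31.26


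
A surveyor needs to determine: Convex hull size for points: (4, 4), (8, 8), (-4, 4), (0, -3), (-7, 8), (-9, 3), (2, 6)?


Convex hull vertices (CCW): (-9, 3), (0, -3), (8, 8), (-7, 8)
Count = 4

4


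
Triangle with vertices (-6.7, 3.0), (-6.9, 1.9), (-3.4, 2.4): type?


Side lengths squared: AB^2=1.25, BC^2=12.5, CA^2=11.25
Sorted: [1.25, 11.25, 12.5]
By sides: Scalene, By angles: Right

Scalene, Right


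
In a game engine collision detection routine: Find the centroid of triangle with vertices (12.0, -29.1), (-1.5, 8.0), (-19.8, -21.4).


Centroid = ((x_A+x_B+x_C)/3, (y_A+y_B+y_C)/3)
= ((12+(-1.5)+(-19.8))/3, ((-29.1)+8+(-21.4))/3)
= (-3.1, -14.1667)

(-3.1, -14.1667)


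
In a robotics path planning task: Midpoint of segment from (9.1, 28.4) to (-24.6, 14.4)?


M = ((9.1+(-24.6))/2, (28.4+14.4)/2)
= (-7.75, 21.4)

(-7.75, 21.4)


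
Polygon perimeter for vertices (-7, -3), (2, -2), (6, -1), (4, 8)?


Sides: (-7, -3)->(2, -2): sqrt(82) = 9.055385, (2, -2)->(6, -1): sqrt(17) = 4.123106, (6, -1)->(4, 8): sqrt(85) = 9.219544, (4, 8)->(-7, -3): sqrt(242) = 15.556349
Sum = 37.954384
Perimeter = 37.9544

37.9544


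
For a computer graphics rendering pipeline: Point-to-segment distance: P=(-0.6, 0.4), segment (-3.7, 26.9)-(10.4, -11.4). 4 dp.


Project P onto AB: t = 0.6356 (clamped to [0,1])
Closest point on segment: (5.2615, 2.5579)
Distance: 6.2461

6.2461


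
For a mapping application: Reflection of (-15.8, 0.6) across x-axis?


Reflection over x-axis: (x,y) -> (x,-y)
(-15.8, 0.6) -> (-15.8, -0.6)

(-15.8, -0.6)


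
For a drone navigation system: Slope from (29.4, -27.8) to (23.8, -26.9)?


slope = (y2-y1)/(x2-x1) = ((-26.9)-(-27.8))/(23.8-29.4) = 0.9/(-5.6) = -0.1607

-0.1607


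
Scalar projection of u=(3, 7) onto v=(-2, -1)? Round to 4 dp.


u.v = -13, |v| = sqrt(5) = 2.2361
Scalar projection = u.v / |v| = -13 / sqrt(5) = -5.8138

-5.8138


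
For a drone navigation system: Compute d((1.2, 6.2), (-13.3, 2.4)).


dx=-14.5, dy=-3.8
d^2 = (-14.5)^2 + (-3.8)^2 = 224.69
d = sqrt(224.69) = 14.9897

14.9897


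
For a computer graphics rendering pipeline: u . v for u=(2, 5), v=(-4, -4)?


u . v = u_x*v_x + u_y*v_y = 2*(-4) + 5*(-4)
= (-8) + (-20) = -28

-28


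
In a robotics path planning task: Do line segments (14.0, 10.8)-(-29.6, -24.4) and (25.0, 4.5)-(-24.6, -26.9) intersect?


Cross products: d1=-657.88, d2=-281, d3=661.88, d4=285
d1*d2 < 0 and d3*d4 < 0? no

No, they don't intersect


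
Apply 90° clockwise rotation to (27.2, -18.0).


90° CW: (x,y) -> (y, -x)
(27.2,-18) -> (-18, -27.2)

(-18, -27.2)


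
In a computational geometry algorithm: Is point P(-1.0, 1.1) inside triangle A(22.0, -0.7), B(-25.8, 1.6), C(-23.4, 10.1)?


Cross products: AB x AP = -33.14, BC x BP = -212, CA x CP = -166.68
All same sign? yes

Yes, inside


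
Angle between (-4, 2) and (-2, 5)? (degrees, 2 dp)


u.v = 18, |u| = sqrt(20) = 4.4721, |v| = sqrt(29) = 5.3852
cos(theta) = u.v/(|u||v|) = 18/sqrt(580) = 0.747409
theta = acos(0.747409) = 41.63 degrees

41.63 degrees


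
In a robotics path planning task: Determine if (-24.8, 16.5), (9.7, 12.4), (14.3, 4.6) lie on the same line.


Cross product: (9.7-(-24.8))*(4.6-16.5) - (12.4-16.5)*(14.3-(-24.8))
= -250.24

No, not collinear


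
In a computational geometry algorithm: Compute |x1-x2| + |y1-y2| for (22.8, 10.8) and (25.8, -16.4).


|22.8-25.8| + |10.8-(-16.4)| = 3 + 27.2 = 30.2

30.2


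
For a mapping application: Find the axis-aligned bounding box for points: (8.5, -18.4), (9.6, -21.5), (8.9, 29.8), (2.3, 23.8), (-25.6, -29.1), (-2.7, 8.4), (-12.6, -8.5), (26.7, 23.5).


x range: [-25.6, 26.7]
y range: [-29.1, 29.8]
Bounding box: (-25.6,-29.1) to (26.7,29.8)

(-25.6,-29.1) to (26.7,29.8)


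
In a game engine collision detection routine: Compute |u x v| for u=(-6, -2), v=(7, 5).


|u x v| = |(-6)*5 - (-2)*7|
= |(-30) - (-14)| = 16

16


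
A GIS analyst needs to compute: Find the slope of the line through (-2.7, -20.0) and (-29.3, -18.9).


slope = (y2-y1)/(x2-x1) = ((-18.9)-(-20))/((-29.3)-(-2.7)) = 1.1/(-26.6) = -0.0414

-0.0414


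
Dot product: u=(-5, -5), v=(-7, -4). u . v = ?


u . v = u_x*v_x + u_y*v_y = (-5)*(-7) + (-5)*(-4)
= 35 + 20 = 55

55


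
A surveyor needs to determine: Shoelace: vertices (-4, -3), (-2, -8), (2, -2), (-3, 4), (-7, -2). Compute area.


Shoelace sum: ((-4)*(-8) - (-2)*(-3)) + ((-2)*(-2) - 2*(-8)) + (2*4 - (-3)*(-2)) + ((-3)*(-2) - (-7)*4) + ((-7)*(-3) - (-4)*(-2))
= 95
Area = |95|/2 = 47.5

47.5


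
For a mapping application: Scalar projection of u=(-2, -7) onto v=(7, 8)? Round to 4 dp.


u.v = -70, |v| = sqrt(113) = 10.6301
Scalar projection = u.v / |v| = -70 / sqrt(113) = -6.585

-6.585


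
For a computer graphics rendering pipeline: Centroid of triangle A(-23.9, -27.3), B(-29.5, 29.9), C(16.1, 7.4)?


Centroid = ((x_A+x_B+x_C)/3, (y_A+y_B+y_C)/3)
= (((-23.9)+(-29.5)+16.1)/3, ((-27.3)+29.9+7.4)/3)
= (-12.4333, 3.3333)

(-12.4333, 3.3333)


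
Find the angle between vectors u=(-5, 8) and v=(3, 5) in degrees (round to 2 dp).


u.v = 25, |u| = sqrt(89) = 9.434, |v| = sqrt(34) = 5.831
cos(theta) = u.v/(|u||v|) = 25/sqrt(3026) = 0.45447
theta = acos(0.45447) = 62.97 degrees

62.97 degrees


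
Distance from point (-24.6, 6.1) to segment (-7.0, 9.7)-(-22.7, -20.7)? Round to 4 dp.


Project P onto AB: t = 0.3295 (clamped to [0,1])
Closest point on segment: (-12.1736, -0.3176)
Distance: 13.9858

13.9858


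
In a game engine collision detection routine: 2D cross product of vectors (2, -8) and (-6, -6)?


u x v = u_x*v_y - u_y*v_x = 2*(-6) - (-8)*(-6)
= (-12) - 48 = -60

-60


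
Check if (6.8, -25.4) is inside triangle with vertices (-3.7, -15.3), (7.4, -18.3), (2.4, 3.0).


Cross products: AB x AP = -80.61, BC x BP = 48.28, CA x CP = 253.76
All same sign? no

No, outside


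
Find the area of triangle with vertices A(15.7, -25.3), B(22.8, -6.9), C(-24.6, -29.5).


Area = |x_A(y_B-y_C) + x_B(y_C-y_A) + x_C(y_A-y_B)|/2
= |354.82 + (-95.76) + 452.64|/2
= 711.7/2 = 355.85

355.85


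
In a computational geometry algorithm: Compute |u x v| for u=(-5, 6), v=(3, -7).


|u x v| = |(-5)*(-7) - 6*3|
= |35 - 18| = 17

17


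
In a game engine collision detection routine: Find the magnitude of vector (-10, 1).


|u| = sqrt((-10)^2 + 1^2) = sqrt(101) = 10.0499

10.0499


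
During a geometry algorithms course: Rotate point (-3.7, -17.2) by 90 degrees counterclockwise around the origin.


90° CCW: (x,y) -> (-y, x)
(-3.7,-17.2) -> (17.2, -3.7)

(17.2, -3.7)


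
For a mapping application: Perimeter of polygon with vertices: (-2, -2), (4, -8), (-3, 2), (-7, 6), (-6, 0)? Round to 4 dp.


Sides: (-2, -2)->(4, -8): sqrt(72) = 8.485281, (4, -8)->(-3, 2): sqrt(149) = 12.206556, (-3, 2)->(-7, 6): sqrt(32) = 5.656854, (-7, 6)->(-6, 0): sqrt(37) = 6.082763, (-6, 0)->(-2, -2): sqrt(20) = 4.472136
Sum = 36.90359
Perimeter = 36.9036

36.9036


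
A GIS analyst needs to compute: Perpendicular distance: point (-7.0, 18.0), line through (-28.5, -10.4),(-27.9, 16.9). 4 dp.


|cross product| = 569.91
|line direction| = sqrt(745.65) = 27.3066
Distance = 569.91/sqrt(745.65) = 20.8708

20.8708


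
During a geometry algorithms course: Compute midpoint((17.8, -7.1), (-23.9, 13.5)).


M = ((17.8+(-23.9))/2, ((-7.1)+13.5)/2)
= (-3.05, 3.2)

(-3.05, 3.2)


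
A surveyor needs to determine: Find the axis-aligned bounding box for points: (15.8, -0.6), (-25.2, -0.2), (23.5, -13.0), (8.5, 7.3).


x range: [-25.2, 23.5]
y range: [-13, 7.3]
Bounding box: (-25.2,-13) to (23.5,7.3)

(-25.2,-13) to (23.5,7.3)


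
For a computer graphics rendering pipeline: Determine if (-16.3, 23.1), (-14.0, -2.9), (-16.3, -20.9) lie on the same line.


Cross product: ((-14)-(-16.3))*((-20.9)-23.1) - ((-2.9)-23.1)*((-16.3)-(-16.3))
= -101.2

No, not collinear


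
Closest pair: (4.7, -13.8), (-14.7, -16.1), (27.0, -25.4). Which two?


d(P0,P1) = 19.5359, d(P0,P2) = 25.1366, d(P1,P2) = 42.7245
Closest: P0 and P1

Closest pair: (4.7, -13.8) and (-14.7, -16.1), distance = 19.5359


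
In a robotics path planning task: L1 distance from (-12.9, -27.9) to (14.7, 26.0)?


|(-12.9)-14.7| + |(-27.9)-26| = 27.6 + 53.9 = 81.5

81.5


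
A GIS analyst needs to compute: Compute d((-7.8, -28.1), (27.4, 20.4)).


dx=35.2, dy=48.5
d^2 = 35.2^2 + 48.5^2 = 3591.29
d = sqrt(3591.29) = 59.9274

59.9274


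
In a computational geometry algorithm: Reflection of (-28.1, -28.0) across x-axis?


Reflection over x-axis: (x,y) -> (x,-y)
(-28.1, -28) -> (-28.1, 28)

(-28.1, 28)


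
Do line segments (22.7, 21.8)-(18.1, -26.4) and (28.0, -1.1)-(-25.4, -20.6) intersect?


Cross products: d1=-1326.21, d2=1157.97, d3=360.8, d4=-2123.38
d1*d2 < 0 and d3*d4 < 0? yes

Yes, they intersect


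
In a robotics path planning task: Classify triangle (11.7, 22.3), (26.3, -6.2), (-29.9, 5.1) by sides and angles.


Side lengths squared: AB^2=1025.41, BC^2=3286.13, CA^2=2026.4
Sorted: [1025.41, 2026.4, 3286.13]
By sides: Scalene, By angles: Obtuse

Scalene, Obtuse


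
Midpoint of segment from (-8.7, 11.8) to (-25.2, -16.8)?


M = (((-8.7)+(-25.2))/2, (11.8+(-16.8))/2)
= (-16.95, -2.5)

(-16.95, -2.5)


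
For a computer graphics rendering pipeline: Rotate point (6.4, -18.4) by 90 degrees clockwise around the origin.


90° CW: (x,y) -> (y, -x)
(6.4,-18.4) -> (-18.4, -6.4)

(-18.4, -6.4)


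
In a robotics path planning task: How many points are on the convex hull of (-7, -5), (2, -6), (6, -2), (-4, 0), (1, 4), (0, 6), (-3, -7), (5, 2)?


Convex hull vertices (CCW): (-7, -5), (-3, -7), (2, -6), (6, -2), (5, 2), (0, 6), (-4, 0)
Count = 7

7


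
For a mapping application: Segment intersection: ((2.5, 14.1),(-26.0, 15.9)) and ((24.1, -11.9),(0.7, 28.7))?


Cross products: d1=268.56, d2=1383.54, d3=702.12, d4=-412.86
d1*d2 < 0 and d3*d4 < 0? no

No, they don't intersect


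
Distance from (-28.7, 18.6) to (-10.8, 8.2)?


dx=17.9, dy=-10.4
d^2 = 17.9^2 + (-10.4)^2 = 428.57
d = sqrt(428.57) = 20.7019

20.7019


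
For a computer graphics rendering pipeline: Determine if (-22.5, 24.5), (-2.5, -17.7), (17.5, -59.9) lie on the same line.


Cross product: ((-2.5)-(-22.5))*((-59.9)-24.5) - ((-17.7)-24.5)*(17.5-(-22.5))
= 0

Yes, collinear


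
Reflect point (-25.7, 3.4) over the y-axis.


Reflection over y-axis: (x,y) -> (-x,y)
(-25.7, 3.4) -> (25.7, 3.4)

(25.7, 3.4)


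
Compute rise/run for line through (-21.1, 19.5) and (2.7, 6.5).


slope = (y2-y1)/(x2-x1) = (6.5-19.5)/(2.7-(-21.1)) = (-13)/23.8 = -0.5462

-0.5462


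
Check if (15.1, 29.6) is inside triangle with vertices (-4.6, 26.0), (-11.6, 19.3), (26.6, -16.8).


Cross products: AB x AP = 106.79, BC x BP = 1357.33, CA x CP = -955.48
All same sign? no

No, outside


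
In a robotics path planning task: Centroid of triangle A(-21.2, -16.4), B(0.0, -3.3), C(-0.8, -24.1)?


Centroid = ((x_A+x_B+x_C)/3, (y_A+y_B+y_C)/3)
= (((-21.2)+0+(-0.8))/3, ((-16.4)+(-3.3)+(-24.1))/3)
= (-7.3333, -14.6)

(-7.3333, -14.6)


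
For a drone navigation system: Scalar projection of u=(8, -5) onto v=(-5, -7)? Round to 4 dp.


u.v = -5, |v| = sqrt(74) = 8.6023
Scalar projection = u.v / |v| = -5 / sqrt(74) = -0.5812

-0.5812


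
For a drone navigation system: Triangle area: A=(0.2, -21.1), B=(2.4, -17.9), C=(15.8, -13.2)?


Area = |x_A(y_B-y_C) + x_B(y_C-y_A) + x_C(y_A-y_B)|/2
= |(-0.94) + 18.96 + (-50.56)|/2
= 32.54/2 = 16.27

16.27


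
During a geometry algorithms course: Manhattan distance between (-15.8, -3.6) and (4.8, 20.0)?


|(-15.8)-4.8| + |(-3.6)-20| = 20.6 + 23.6 = 44.2

44.2


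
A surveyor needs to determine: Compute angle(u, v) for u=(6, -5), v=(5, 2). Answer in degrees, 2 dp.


u.v = 20, |u| = sqrt(61) = 7.8102, |v| = sqrt(29) = 5.3852
cos(theta) = u.v/(|u||v|) = 20/sqrt(1769) = 0.475517
theta = acos(0.475517) = 61.61 degrees

61.61 degrees


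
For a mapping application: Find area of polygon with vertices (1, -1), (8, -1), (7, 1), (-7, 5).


Shoelace sum: (1*(-1) - 8*(-1)) + (8*1 - 7*(-1)) + (7*5 - (-7)*1) + ((-7)*(-1) - 1*5)
= 66
Area = |66|/2 = 33

33


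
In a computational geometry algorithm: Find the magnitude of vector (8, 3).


|u| = sqrt(8^2 + 3^2) = sqrt(73) = 8.544

8.544


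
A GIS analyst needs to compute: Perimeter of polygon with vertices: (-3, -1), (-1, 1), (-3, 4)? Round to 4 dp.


Sides: (-3, -1)->(-1, 1): sqrt(8) = 2.828427, (-1, 1)->(-3, 4): sqrt(13) = 3.605551, (-3, 4)->(-3, -1): sqrt(25) = 5
Sum = 11.433978
Perimeter = 11.434

11.434


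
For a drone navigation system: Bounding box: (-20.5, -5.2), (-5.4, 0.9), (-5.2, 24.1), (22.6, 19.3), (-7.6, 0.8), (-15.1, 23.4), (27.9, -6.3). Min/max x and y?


x range: [-20.5, 27.9]
y range: [-6.3, 24.1]
Bounding box: (-20.5,-6.3) to (27.9,24.1)

(-20.5,-6.3) to (27.9,24.1)


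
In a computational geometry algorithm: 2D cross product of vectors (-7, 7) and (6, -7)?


u x v = u_x*v_y - u_y*v_x = (-7)*(-7) - 7*6
= 49 - 42 = 7

7


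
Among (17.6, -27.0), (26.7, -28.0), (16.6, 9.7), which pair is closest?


d(P0,P1) = 9.1548, d(P0,P2) = 36.7136, d(P1,P2) = 39.0295
Closest: P0 and P1

Closest pair: (17.6, -27.0) and (26.7, -28.0), distance = 9.1548


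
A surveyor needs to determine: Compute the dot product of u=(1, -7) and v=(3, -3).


u . v = u_x*v_x + u_y*v_y = 1*3 + (-7)*(-3)
= 3 + 21 = 24

24


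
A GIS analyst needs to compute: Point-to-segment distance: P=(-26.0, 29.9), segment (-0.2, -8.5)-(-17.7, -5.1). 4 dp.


Project P onto AB: t = 1 (clamped to [0,1])
Closest point on segment: (-17.7, -5.1)
Distance: 35.9707

35.9707


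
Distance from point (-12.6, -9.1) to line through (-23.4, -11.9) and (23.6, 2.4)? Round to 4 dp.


|cross product| = 22.84
|line direction| = sqrt(2413.49) = 49.1273
Distance = 22.84/sqrt(2413.49) = 0.4649

0.4649


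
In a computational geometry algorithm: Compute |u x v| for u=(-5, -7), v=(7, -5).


|u x v| = |(-5)*(-5) - (-7)*7|
= |25 - (-49)| = 74

74


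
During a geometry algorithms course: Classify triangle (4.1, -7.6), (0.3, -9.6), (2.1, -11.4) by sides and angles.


Side lengths squared: AB^2=18.44, BC^2=6.48, CA^2=18.44
Sorted: [6.48, 18.44, 18.44]
By sides: Isosceles, By angles: Acute

Isosceles, Acute


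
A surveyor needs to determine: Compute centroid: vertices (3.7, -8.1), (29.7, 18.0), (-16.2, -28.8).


Centroid = ((x_A+x_B+x_C)/3, (y_A+y_B+y_C)/3)
= ((3.7+29.7+(-16.2))/3, ((-8.1)+18+(-28.8))/3)
= (5.7333, -6.3)

(5.7333, -6.3)


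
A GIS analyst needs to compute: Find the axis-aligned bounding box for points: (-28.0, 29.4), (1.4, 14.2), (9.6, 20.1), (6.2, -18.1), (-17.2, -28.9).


x range: [-28, 9.6]
y range: [-28.9, 29.4]
Bounding box: (-28,-28.9) to (9.6,29.4)

(-28,-28.9) to (9.6,29.4)


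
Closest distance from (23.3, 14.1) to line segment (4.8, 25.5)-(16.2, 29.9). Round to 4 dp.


Project P onto AB: t = 1 (clamped to [0,1])
Closest point on segment: (16.2, 29.9)
Distance: 17.322

17.322


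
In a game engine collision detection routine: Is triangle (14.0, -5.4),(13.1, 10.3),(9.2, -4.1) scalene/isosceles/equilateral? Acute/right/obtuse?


Side lengths squared: AB^2=247.3, BC^2=222.57, CA^2=24.73
Sorted: [24.73, 222.57, 247.3]
By sides: Scalene, By angles: Right

Scalene, Right


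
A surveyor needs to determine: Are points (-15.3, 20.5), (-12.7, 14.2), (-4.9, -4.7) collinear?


Cross product: ((-12.7)-(-15.3))*((-4.7)-20.5) - (14.2-20.5)*((-4.9)-(-15.3))
= 0

Yes, collinear


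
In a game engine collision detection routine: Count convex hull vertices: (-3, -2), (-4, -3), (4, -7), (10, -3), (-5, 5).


Convex hull vertices (CCW): (-5, 5), (-4, -3), (4, -7), (10, -3)
Count = 4

4


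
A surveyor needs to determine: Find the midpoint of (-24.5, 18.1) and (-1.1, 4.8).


M = (((-24.5)+(-1.1))/2, (18.1+4.8)/2)
= (-12.8, 11.45)

(-12.8, 11.45)


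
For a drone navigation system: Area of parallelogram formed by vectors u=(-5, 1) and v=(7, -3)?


|u x v| = |(-5)*(-3) - 1*7|
= |15 - 7| = 8

8


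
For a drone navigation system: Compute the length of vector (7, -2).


|u| = sqrt(7^2 + (-2)^2) = sqrt(53) = 7.2801

7.2801


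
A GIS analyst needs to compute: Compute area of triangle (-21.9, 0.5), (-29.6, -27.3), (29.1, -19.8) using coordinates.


Area = |x_A(y_B-y_C) + x_B(y_C-y_A) + x_C(y_A-y_B)|/2
= |164.25 + 600.88 + 808.98|/2
= 1574.11/2 = 787.055

787.055


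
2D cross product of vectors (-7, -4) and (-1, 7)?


u x v = u_x*v_y - u_y*v_x = (-7)*7 - (-4)*(-1)
= (-49) - 4 = -53

-53


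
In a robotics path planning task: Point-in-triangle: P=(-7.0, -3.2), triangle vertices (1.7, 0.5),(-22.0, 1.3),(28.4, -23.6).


Cross products: AB x AP = 94.65, BC x BP = 146.7, CA x CP = 308.46
All same sign? yes

Yes, inside


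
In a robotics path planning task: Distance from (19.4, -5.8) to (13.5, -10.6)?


dx=-5.9, dy=-4.8
d^2 = (-5.9)^2 + (-4.8)^2 = 57.85
d = sqrt(57.85) = 7.6059

7.6059


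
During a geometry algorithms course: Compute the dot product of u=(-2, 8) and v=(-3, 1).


u . v = u_x*v_x + u_y*v_y = (-2)*(-3) + 8*1
= 6 + 8 = 14

14


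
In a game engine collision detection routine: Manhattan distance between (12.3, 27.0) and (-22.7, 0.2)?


|12.3-(-22.7)| + |27-0.2| = 35 + 26.8 = 61.8

61.8


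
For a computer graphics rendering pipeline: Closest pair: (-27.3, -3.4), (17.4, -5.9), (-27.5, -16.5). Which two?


d(P0,P1) = 44.7699, d(P0,P2) = 13.1015, d(P1,P2) = 46.1343
Closest: P0 and P2

Closest pair: (-27.3, -3.4) and (-27.5, -16.5), distance = 13.1015


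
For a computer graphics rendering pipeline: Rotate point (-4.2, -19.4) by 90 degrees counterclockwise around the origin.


90° CCW: (x,y) -> (-y, x)
(-4.2,-19.4) -> (19.4, -4.2)

(19.4, -4.2)


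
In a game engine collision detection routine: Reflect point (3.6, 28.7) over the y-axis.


Reflection over y-axis: (x,y) -> (-x,y)
(3.6, 28.7) -> (-3.6, 28.7)

(-3.6, 28.7)


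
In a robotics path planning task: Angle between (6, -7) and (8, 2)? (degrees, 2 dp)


u.v = 34, |u| = sqrt(85) = 9.2195, |v| = sqrt(68) = 8.2462
cos(theta) = u.v/(|u||v|) = 34/sqrt(5780) = 0.447214
theta = acos(0.447214) = 63.43 degrees

63.43 degrees


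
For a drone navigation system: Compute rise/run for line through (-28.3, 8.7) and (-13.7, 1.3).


slope = (y2-y1)/(x2-x1) = (1.3-8.7)/((-13.7)-(-28.3)) = (-7.4)/14.6 = -0.5068

-0.5068
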